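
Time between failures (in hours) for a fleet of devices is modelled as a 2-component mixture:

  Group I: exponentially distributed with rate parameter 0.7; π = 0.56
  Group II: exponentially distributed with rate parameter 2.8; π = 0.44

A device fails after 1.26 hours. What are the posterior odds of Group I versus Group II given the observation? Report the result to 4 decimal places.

The posterior odds equal the prior odds times the likelihood ratio: (w_i/w_j)·(f_i(x)/f_j(x)).
Evaluate each component's likelihood at the observed value:
  p_I = 0.7·e^(−0.7·1.26) = 0.7·e^(−0.8820) = 0.289768
  p_II = 2.8·e^(−2.8·1.26) = 2.8·e^(−3.5280) = 0.082218
Odds = (0.56/0.44) × (0.289768/0.082218) = 1.27273 × 3.52438 ≈ 4.4856

4.4856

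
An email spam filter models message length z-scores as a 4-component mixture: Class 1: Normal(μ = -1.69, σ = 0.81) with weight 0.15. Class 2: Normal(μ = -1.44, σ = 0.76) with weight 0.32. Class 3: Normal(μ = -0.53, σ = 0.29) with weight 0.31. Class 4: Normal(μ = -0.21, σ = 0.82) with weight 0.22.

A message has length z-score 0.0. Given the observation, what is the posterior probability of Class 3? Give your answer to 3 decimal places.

By Bayes' theorem, P(k | x) = π_k f_k(x) / Σ_j π_j f_j(x).
Normal densities:
  L_1 = (1/(0.81·√(2π)))·exp(−(0.0−-1.69)²/(2·0.81²)) = 0.492521·exp(-2.17657) = 0.0558665
  L_2 = (1/(0.76·√(2π)))·exp(−(0.0−-1.44)²/(2·0.76²)) = 0.524924·exp(-1.79501) = 0.0872031
  L_3 = (1/(0.29·√(2π)))·exp(−(0.0−-0.53)²/(2·0.29²)) = 1.375663·exp(-1.67004) = 0.258955
  L_4 = (1/(0.82·√(2π)))·exp(−(0.0−-0.21)²/(2·0.82²)) = 0.486515·exp(-0.03279) = 0.470819
Weight by the priors:
  π_1·L_1 = 0.15 × 0.0558665 = 0.00837997
  π_2·L_2 = 0.32 × 0.0872031 = 0.027905
  π_3·L_3 = 0.31 × 0.258955 = 0.0802761
  π_4·L_4 = 0.22 × 0.470819 = 0.10358
Marginal: 0.00837997 + 0.027905 + 0.0802761 + 0.10358 = 0.220141
P(Class 3 | the observation) ≈ 0.365

0.365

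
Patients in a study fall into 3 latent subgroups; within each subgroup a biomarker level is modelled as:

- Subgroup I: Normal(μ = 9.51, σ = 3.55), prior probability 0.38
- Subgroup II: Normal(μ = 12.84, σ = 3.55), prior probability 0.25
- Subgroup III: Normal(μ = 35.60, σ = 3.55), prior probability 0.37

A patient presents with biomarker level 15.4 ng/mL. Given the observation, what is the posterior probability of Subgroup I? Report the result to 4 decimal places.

By Bayes' theorem, P(k | x) = P(Z=k) f_k(x) / Σ_j P(Z=j) f_j(x).
Evaluate each component's likelihood at the observed value:
  L_I = 0.028374
  L_II = 0.0866483
  L_III = 1.04701e-08
Multiply by the mixture weights:
  P(Z=I)·L_I = 0.38 × 0.028374 = 0.0107821
  P(Z=II)·L_II = 0.25 × 0.0866483 = 0.0216621
  P(Z=III)·L_III = 0.37 × 1.04701e-08 = 3.87396e-09
Marginal: 0.0107821 + 0.0216621 + 3.87396e-09 = 0.0324442
P(Subgroup I | 15.4 ng/mL) ≈ 0.3323

0.3323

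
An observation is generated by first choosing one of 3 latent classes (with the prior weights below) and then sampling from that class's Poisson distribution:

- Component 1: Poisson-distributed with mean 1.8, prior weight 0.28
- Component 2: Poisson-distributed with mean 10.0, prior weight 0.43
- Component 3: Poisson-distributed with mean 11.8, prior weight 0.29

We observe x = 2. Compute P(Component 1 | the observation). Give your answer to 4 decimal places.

Apply Bayes' rule: the posterior for each component is proportional to its prior times its likelihood at x.
Evaluate each component's likelihood at the observed value:
  f_1 = e^(−1.8)·1.8^2/2! = 0.267784
  f_2 = e^(−10.0)·10.0^2/2! = 0.00227
  f_3 = e^(−11.8)·11.8^2/2! = 0.000522467
Unnormalised posteriors:
  π_1·f_1 = 0.28 × 0.267784 = 0.0749796
  π_2·f_2 = 0.43 × 0.00227 = 0.000976098
  π_3·f_3 = 0.29 × 0.000522467 = 0.000151516
Denominator: 0.0749796 + 0.000976098 + 0.000151516 = 0.0761072
Responsibility of Component 1: 0.0749796 / 0.0761072 ≈ 0.9852

0.9852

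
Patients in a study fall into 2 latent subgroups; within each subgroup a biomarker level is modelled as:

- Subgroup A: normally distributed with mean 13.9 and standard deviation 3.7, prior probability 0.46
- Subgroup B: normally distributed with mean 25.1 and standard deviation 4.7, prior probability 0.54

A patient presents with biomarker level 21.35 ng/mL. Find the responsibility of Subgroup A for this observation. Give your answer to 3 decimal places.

The responsibility of component k is π_k f_k(x) divided by Σ_j π_j f_j(x).
Normal densities:
  L_A = (1/(3.7·√(2π)))·exp(−(21.35−13.9)²/(2·3.7²)) = 0.107822·exp(-2.02712) = 0.0142018
  L_B = (1/(4.7·√(2π)))·exp(−(21.35−25.1)²/(2·4.7²)) = 0.084881·exp(-0.31830) = 0.0617414
Unnormalised posteriors:
  π_A·L_A = 0.46 × 0.0142018 = 0.00653281
  π_B·L_B = 0.54 × 0.0617414 = 0.0333403
Normaliser: 0.00653281 + 0.0333403 = 0.0398731
Responsibility of Subgroup A: 0.00653281 / 0.0398731 ≈ 0.164

0.164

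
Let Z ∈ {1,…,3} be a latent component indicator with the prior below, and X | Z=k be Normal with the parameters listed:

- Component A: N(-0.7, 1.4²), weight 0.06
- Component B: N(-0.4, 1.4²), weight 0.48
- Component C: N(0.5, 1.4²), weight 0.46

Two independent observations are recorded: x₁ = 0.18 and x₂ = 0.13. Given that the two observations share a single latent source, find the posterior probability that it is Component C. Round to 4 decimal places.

0.4895

Apply Bayes' rule: the posterior for each component is proportional to its prior times its likelihood at x.
Since both observations come from the same component, the likelihood for component k is f_k(x₁)·f_k(x₂).
  f_A = [(1/(1.4·√(2π)))·exp(−(0.18−-0.7)²/(2·1.4²)) = 0.284959·exp(-0.19755) = 0.233877] × [0.239034] = 0.0559044
  f_B = [(1/(1.4·√(2π)))·exp(−(0.18−-0.4)²/(2·1.4²)) = 0.284959·exp(-0.08582) = 0.261525] × [0.265254] = 0.0693703
  f_C = [(1/(1.4·√(2π)))·exp(−(0.18−0.5)²/(2·1.4²)) = 0.284959·exp(-0.02612) = 0.277611] × [0.275179] = 0.0763928
Prior × likelihood for each component:
  π_A·f_A = 0.06 × 0.0559044 = 0.00335426
  π_B·f_B = 0.48 × 0.0693703 = 0.0332978
  π_C·f_C = 0.46 × 0.0763928 = 0.0351407
Evidence: 0.00335426 + 0.0332978 + 0.0351407 = 0.0717927
P(Component C | x₁, x₂) ≈ 0.4895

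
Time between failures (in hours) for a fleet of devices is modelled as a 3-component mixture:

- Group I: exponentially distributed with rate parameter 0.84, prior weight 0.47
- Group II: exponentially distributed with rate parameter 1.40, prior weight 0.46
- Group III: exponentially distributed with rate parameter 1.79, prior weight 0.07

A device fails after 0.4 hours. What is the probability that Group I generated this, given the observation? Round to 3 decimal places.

0.397

Posterior ∝ prior × likelihood, so P(k | x) ∝ π_k f_k(x); normalise over all components.
Component likelihoods at x = 0.4 hours:
  f_I = 0.84·e^(−0.84·0.4) = 0.84·e^(−0.3360) = 0.600283
  f_II = 1.40·e^(−1.40·0.4) = 1.40·e^(−0.5600) = 0.799693
  f_III = 1.79·e^(−1.79·0.4) = 1.79·e^(−0.7160) = 0.874779
Prior × likelihood for each component:
  π_I·f_I = 0.47 × 0.600283 = 0.282133
  π_II·f_II = 0.46 × 0.799693 = 0.367859
  π_III·f_III = 0.07 × 0.874779 = 0.0612345
Sum: 0.282133 + 0.367859 + 0.0612345 = 0.711226
P(Group I | x) = 0.282133 / 0.711226 ≈ 0.397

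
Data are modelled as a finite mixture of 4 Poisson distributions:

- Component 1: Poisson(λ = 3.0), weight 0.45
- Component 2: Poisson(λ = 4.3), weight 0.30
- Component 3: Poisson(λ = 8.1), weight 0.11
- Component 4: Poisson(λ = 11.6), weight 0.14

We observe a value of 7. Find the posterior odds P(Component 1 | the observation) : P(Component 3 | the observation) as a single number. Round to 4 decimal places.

0.6415

Since P(k|x) ∝ π_k f_k(x), the posterior odds are π_i f_i(x) / (π_j f_j(x)).
Poisson probabilities:
  f_1 = 0.021604
  f_2 = 0.0731783
  f_3 = 0.137778
  f_4 = 0.0513996
0.00972181 / 0.0151556 ≈ 0.6415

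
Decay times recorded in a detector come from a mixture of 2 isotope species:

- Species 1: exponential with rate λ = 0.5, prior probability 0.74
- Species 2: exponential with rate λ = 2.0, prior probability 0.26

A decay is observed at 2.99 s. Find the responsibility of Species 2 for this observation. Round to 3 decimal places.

0.016

Apply Bayes' rule: the posterior for each component is proportional to its prior times its likelihood at x.
Evaluate each component's likelihood at the observed value:
  p_1 = 0.112124
  p_2 = 0.00505765
Unnormalised posteriors:
  P(Z=1)·p_1 = 0.74 × 0.112124 = 0.082972
  P(Z=2)·p_2 = 0.26 × 0.00505765 = 0.00131499
Marginal: 0.082972 + 0.00131499 = 0.084287
P(Species 2 | x) = 0.00131499 / 0.084287 ≈ 0.016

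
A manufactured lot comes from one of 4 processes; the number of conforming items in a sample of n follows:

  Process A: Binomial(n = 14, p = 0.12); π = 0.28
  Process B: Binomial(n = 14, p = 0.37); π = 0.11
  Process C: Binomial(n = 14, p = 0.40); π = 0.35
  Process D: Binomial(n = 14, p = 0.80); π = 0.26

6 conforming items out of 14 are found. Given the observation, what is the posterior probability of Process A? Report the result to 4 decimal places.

0.0095

Posterior ∝ prior × likelihood, so P(k | x) ∝ π_k f_k(x); normalise over all components.
Binomial probabilities:
  f_A = C(14,6)·0.12^6·0.88^8 = 3003·2.98598e-06·0.359635 = 0.00322481
  f_B = C(14,6)·0.37^6·0.63^8 = 3003·0.00256573·0.0248156 = 0.191201
  f_C = C(14,6)·0.40^6·0.60^8 = 3003·0.004096·0.0167962 = 0.206598
  f_D = C(14,6)·0.80^6·0.20^8 = 3003·0.262144·2.56e-06 = 0.00201528
Prior × likelihood for each component:
  π_A·f_A = 0.28 × 0.00322481 = 0.000902947
  π_B·f_B = 0.11 × 0.191201 = 0.0210321
  π_C·f_C = 0.35 × 0.206598 = 0.0723092
  π_D·f_D = 0.26 × 0.00201528 = 0.000523973
Marginal: 0.000902947 + 0.0210321 + 0.0723092 + 0.000523973 = 0.0947682
P(Process A | the observation) = 0.000902947 / 0.0947682 ≈ 0.0095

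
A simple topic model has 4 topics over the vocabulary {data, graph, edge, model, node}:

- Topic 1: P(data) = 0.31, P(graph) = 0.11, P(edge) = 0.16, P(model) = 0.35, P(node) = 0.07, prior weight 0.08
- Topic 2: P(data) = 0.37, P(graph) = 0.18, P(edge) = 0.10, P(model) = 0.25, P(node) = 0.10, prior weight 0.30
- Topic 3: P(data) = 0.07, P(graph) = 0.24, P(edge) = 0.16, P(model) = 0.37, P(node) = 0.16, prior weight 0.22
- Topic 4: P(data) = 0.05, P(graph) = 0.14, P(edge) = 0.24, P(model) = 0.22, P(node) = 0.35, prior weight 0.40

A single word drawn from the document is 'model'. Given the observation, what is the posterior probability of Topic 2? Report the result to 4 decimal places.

0.2753

By Bayes' theorem, P(k | x) = w_k f_k(x) / Σ_j w_j f_j(x).
Evaluate each component's likelihood at the observed value:
  L_1 = P(model | comp) = 0.35
  L_2 = P(model | comp) = 0.25
  L_3 = P(model | comp) = 0.37
  L_4 = P(model | comp) = 0.22
Unnormalised posteriors:
  w_1·L_1 = 0.08 × 0.35 = 0.028
  w_2·L_2 = 0.30 × 0.25 = 0.075
  w_3·L_3 = 0.22 × 0.37 = 0.0814
  w_4·L_4 = 0.40 × 0.22 = 0.088
Marginal: 0.028 + 0.075 + 0.0814 + 0.088 = 0.2724
P(Topic 2 | x) ≈ 0.2753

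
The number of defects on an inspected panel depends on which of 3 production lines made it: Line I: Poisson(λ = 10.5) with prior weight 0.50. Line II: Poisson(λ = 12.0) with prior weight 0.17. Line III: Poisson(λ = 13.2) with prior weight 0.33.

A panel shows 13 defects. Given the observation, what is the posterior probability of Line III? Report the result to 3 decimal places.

Posterior ∝ prior × likelihood, so P(k | x) ∝ w_k f_k(x); normalise over all components.
Poisson probabilities:
  L_I = e^(−10.5)·10.5^13/13! = 0.0833851
  L_II = e^(−12.0)·12.0^13/13! = 0.10557
  L_III = e^(−13.2)·13.2^13/13! = 0.109773
Weight by the priors:
  w_I·L_I = 0.50 × 0.0833851 = 0.0416926
  w_II·L_II = 0.17 × 0.10557 = 0.017947
  w_III·L_III = 0.33 × 0.109773 = 0.0362249
Evidence: 0.0416926 + 0.017947 + 0.0362249 = 0.0958645
P(Line III | 13 defects) ≈ 0.378

0.378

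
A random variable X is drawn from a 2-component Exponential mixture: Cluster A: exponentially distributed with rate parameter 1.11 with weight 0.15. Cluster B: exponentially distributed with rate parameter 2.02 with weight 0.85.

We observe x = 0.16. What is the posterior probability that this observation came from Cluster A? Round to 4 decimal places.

0.1009

Posterior ∝ prior × likelihood, so P(k | x) ∝ π_k f_k(x); normalise over all components.
Evaluate each component's likelihood at the observed value:
  L_A = 1.11·e^(−1.11·0.16) = 1.11·e^(−0.1776) = 0.929378
  L_B = 2.02·e^(−2.02·0.16) = 2.02·e^(−0.3232) = 1.46213
Prior × likelihood for each component:
  π_A·L_A = 0.15 × 0.929378 = 0.139407
  π_B·L_B = 0.85 × 1.46213 = 1.24281
Normaliser: 0.139407 + 1.24281 = 1.38222
P(Cluster A | data) ≈ 0.1009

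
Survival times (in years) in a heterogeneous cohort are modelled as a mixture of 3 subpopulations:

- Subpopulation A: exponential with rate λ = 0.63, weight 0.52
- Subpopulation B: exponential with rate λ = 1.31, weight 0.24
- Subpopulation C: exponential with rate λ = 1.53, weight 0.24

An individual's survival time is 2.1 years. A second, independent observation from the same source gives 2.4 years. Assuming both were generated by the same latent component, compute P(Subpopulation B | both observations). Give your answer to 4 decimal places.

Apply Bayes' rule: the posterior for each component is proportional to its prior times its likelihood at x.
Since both observations come from the same component, the likelihood for component k is f_k(x₁)·f_k(x₂).
  L_A = [0.167791] × [0.138895] = 0.0233054
  L_B = [0.0836618] × [0.0564741] = 0.00472473
  L_C = [0.0615607] × [0.0389011] = 0.00239478
Unnormalised posteriors:
  π_A·L_A = 0.52 × 0.0233054 = 0.0121188
  π_B·L_B = 0.24 × 0.00472473 = 0.00113393
  π_C·L_C = 0.24 × 0.00239478 = 0.000574747
Sum: 0.0121188 + 0.00113393 + 0.000574747 = 0.0138275
P(Subpopulation B | data) ≈ 0.0820

0.0820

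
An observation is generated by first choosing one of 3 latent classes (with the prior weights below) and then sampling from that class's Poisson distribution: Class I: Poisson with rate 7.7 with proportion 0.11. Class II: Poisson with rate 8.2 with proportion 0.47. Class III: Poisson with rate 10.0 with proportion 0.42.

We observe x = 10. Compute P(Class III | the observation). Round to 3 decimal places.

Posterior ∝ prior × likelihood, so P(k | x) ∝ P(Z=k) f_k(x); normalise over all components.
Poisson probabilities:
  p_I = e^(−7.7)·7.7^10/10! = 0.0914275
  p_II = e^(−8.2)·8.2^10/10! = 0.104031
  p_III = e^(−10.0)·10.0^10/10! = 0.12511
Prior × likelihood for each component:
  P(Z=I)·p_I = 0.11 × 0.0914275 = 0.010057
  P(Z=II)·p_II = 0.47 × 0.104031 = 0.0488943
  P(Z=III)·p_III = 0.42 × 0.12511 = 0.0525462
Normaliser: 0.010057 + 0.0488943 + 0.0525462 = 0.111498
P(Class III | the observation) = 0.0525462 / 0.111498 ≈ 0.471

0.471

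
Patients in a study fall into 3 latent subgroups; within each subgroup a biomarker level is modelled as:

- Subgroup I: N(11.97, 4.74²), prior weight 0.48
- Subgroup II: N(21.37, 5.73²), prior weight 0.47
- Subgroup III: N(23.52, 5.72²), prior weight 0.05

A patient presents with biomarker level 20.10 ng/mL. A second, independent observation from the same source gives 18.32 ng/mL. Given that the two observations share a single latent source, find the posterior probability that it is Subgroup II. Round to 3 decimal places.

0.810

By Bayes' theorem, P(k | x) = π_k f_k(x) / Σ_j π_j f_j(x).
Since both observations come from the same component, the likelihood for component k is f_k(x₁)·f_k(x₂).
  p_I = [(1/(4.74·√(2π)))·exp(−(20.10−11.97)²/(2·4.74²)) = 0.084165·exp(-1.47094) = 0.0193335] × [0.0343098] = 0.00066333
  p_II = [(1/(5.73·√(2π)))·exp(−(20.10−21.37)²/(2·5.73²)) = 0.069623·exp(-0.02456) = 0.0679342] × [0.0604271] = 0.00410506
  p_III = [(1/(5.72·√(2π)))·exp(−(20.10−23.52)²/(2·5.72²)) = 0.069745·exp(-0.17874) = 0.0583293] × [0.0461374] = 0.00269116
Multiply by the mixture weights:
  π_I·p_I = 0.48 × 0.00066333 = 0.000318399
  π_II·p_II = 0.47 × 0.00410506 = 0.00192938
  π_III·p_III = 0.05 × 0.00269116 = 0.000134558
Evidence: 0.000318399 + 0.00192938 + 0.000134558 = 0.00238234
So the posterior for Subgroup II is 0.00192938 / 0.00238234 ≈ 0.810.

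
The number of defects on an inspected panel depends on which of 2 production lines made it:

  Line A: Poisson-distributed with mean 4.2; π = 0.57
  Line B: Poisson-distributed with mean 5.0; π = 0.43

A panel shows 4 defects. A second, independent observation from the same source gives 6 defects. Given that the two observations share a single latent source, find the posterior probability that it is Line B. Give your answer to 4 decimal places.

Apply Bayes' rule: the posterior for each component is proportional to its prior times its likelihood at x.
Since both observations come from the same component, the likelihood for component k is f_k(x₁)·f_k(x₂).
  f_A = [e^(−4.2)·4.2^4/4! = 0.194424] × [0.114321] = 0.0222267
  f_B = [e^(−5.0)·5.0^4/4! = 0.175467] × [0.146223] = 0.0256573
Unnormalised posteriors:
  π_A·f_A = 0.57 × 0.0222267 = 0.0126692
  π_B·f_B = 0.43 × 0.0256573 = 0.0110327
Evidence: 0.0126692 + 0.0110327 = 0.0237019
Responsibility of Line B: 0.0110327 / 0.0237019 ≈ 0.4655

0.4655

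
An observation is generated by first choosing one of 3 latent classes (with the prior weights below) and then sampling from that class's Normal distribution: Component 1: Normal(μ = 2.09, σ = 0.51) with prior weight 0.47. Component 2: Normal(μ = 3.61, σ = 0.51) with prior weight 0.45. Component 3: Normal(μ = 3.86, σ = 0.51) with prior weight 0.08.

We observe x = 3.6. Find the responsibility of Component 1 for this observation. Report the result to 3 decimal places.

0.011

P(component k | x) = π_k·f_k(x) / marginal(x), where marginal(x) = Σ_j π_j·f_j(x).
Normal densities:
  L_1 = 0.00976729
  L_2 = 0.782089
  L_3 = 0.686915
Multiply by the mixture weights:
  π_1·L_1 = 0.47 × 0.00976729 = 0.00459063
  π_2·L_2 = 0.45 × 0.782089 = 0.35194
  π_3·L_3 = 0.08 × 0.686915 = 0.0549532
Denominator: 0.00459063 + 0.35194 + 0.0549532 = 0.411484
Responsibility of Component 1: 0.00459063 / 0.411484 ≈ 0.011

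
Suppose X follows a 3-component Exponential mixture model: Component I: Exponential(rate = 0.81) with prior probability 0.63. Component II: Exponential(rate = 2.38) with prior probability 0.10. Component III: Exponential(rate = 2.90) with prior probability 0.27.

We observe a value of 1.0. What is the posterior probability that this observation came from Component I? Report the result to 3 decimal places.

0.777

Posterior ∝ prior × likelihood, so P(k | x) ∝ π_k f_k(x); normalise over all components.
Component likelihoods at x = 1.0:
  p_I = 0.81·e^(−0.81·1.0) = 0.81·e^(−0.8100) = 0.360335
  p_II = 2.38·e^(−2.38·1.0) = 2.38·e^(−2.3800) = 0.22027
  p_III = 2.90·e^(−2.90·1.0) = 2.90·e^(−2.9000) = 0.159567
Weight by the priors:
  π_I·p_I = 0.63 × 0.360335 = 0.227011
  π_II·p_II = 0.10 × 0.22027 = 0.022027
  π_III·p_III = 0.27 × 0.159567 = 0.0430832
Evidence: 0.227011 + 0.022027 + 0.0430832 = 0.292121
Responsibility of Component I: 0.227011 / 0.292121 ≈ 0.777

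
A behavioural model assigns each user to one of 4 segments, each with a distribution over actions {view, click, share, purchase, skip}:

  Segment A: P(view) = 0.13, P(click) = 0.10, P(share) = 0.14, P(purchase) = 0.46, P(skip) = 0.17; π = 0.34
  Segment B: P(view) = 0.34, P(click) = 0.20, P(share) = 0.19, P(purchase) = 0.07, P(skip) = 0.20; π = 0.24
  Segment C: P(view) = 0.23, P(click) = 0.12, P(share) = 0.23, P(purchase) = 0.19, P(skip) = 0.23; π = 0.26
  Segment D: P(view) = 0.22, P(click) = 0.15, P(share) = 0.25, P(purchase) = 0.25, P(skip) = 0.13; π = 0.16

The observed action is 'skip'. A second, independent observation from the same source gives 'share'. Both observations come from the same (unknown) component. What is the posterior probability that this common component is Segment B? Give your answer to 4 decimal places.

0.2522

The responsibility of component k is P(Z=k) f_k(x) divided by Σ_j P(Z=j) f_j(x).
Since both observations come from the same component, the likelihood for component k is f_k(x₁)·f_k(x₂).
  f_A = [P(skip | comp) = 0.17] × [0.14] = 0.0238
  f_B = [P(skip | comp) = 0.20] × [0.19] = 0.038
  f_C = [P(skip | comp) = 0.23] × [0.23] = 0.0529
  f_D = [P(skip | comp) = 0.13] × [0.25] = 0.0325
Weight by the priors:
  P(Z=A)·f_A = 0.34 × 0.0238 = 0.008092
  P(Z=B)·f_B = 0.24 × 0.038 = 0.00912
  P(Z=C)·f_C = 0.26 × 0.0529 = 0.013754
  P(Z=D)·f_D = 0.16 × 0.0325 = 0.0052
Evidence: 0.008092 + 0.00912 + 0.013754 + 0.0052 = 0.036166
P(Segment B | x₁, x₂) ≈ 0.2522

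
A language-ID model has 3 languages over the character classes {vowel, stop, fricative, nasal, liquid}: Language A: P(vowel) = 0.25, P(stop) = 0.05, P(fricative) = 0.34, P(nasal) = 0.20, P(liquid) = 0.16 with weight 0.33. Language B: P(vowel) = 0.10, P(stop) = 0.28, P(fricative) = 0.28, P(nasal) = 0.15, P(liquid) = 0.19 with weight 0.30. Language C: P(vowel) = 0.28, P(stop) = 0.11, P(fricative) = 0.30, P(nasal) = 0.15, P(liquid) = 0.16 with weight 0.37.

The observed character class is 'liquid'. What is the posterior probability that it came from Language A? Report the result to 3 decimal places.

0.312

By Bayes' theorem, P(k | x) = P(Z=k) f_k(x) / Σ_j P(Z=j) f_j(x).
Component likelihoods at x = 'liquid':
  f_A = 0.16
  f_B = 0.19
  f_C = 0.16
Weight by the priors:
  P(Z=A)·f_A = 0.33 × 0.16 = 0.0528
  P(Z=B)·f_B = 0.30 × 0.19 = 0.057
  P(Z=C)·f_C = 0.37 × 0.16 = 0.0592
Marginal: 0.0528 + 0.057 + 0.0592 = 0.169
P(Language A | the observation) ≈ 0.312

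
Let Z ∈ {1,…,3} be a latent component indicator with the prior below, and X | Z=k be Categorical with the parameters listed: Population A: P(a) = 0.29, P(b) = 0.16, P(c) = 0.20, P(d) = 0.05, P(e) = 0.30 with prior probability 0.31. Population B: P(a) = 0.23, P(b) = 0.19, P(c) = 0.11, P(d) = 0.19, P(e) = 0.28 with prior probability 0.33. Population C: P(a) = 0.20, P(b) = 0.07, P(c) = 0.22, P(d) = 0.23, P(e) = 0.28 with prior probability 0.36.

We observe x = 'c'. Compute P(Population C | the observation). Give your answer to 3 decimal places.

0.446

P(component k | x) = π_k·f_k(x) / marginal(x), where marginal(x) = Σ_j π_j·f_j(x).
Component likelihoods at x = 'c':
  p_A = P(c | comp) = 0.20
  p_B = P(c | comp) = 0.11
  p_C = P(c | comp) = 0.22
Unnormalised posteriors:
  π_A·p_A = 0.31 × 0.2 = 0.062
  π_B·p_B = 0.33 × 0.11 = 0.0363
  π_C·p_C = 0.36 × 0.22 = 0.0792
Denominator: 0.062 + 0.0363 + 0.0792 = 0.1775
P(Population C | x) = 0.0792 / 0.1775 ≈ 0.446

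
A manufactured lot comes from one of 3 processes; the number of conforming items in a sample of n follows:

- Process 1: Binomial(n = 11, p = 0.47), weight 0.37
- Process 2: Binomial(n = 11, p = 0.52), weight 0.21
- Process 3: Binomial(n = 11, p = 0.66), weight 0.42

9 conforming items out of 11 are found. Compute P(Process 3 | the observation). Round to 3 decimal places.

Apply Bayes' rule: the posterior for each component is proportional to its prior times its likelihood at x.
Evaluate each component's likelihood at the observed value:
  L_1 = C(11,9)·0.47^9·0.53^2 = 55·0.00111913·0.2809 = 0.01729
  L_2 = C(11,9)·0.52^9·0.48^2 = 55·0.00277991·0.2304 = 0.035227
  L_3 = C(11,9)·0.66^9·0.34^2 = 55·0.0237627·0.1156 = 0.151083
Unnormalised posteriors:
  π_1·L_1 = 0.37 × 0.01729 = 0.0063973
  π_2·L_2 = 0.21 × 0.035227 = 0.00739766
  π_3·L_3 = 0.42 × 0.151083 = 0.0634549
Evidence: 0.0063973 + 0.00739766 + 0.0634549 = 0.0772499
Responsibility of Process 3: 0.0634549 / 0.0772499 ≈ 0.821

0.821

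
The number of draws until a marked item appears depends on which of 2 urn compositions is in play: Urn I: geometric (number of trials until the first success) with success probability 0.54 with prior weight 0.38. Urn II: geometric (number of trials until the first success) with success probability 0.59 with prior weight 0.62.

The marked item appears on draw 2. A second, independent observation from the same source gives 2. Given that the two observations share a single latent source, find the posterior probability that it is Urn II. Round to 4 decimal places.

The responsibility of component k is π_k f_k(x) divided by Σ_j π_j f_j(x).
Since both observations come from the same component, the likelihood for component k is f_k(x₁)·f_k(x₂).
  p_I = [0.2484] × [0.2484] = 0.0617026
  p_II = [0.2419] × [0.2419] = 0.0585156
Unnormalised posteriors:
  π_I·p_I = 0.38 × 0.0617026 = 0.023447
  π_II·p_II = 0.62 × 0.0585156 = 0.0362797
Normaliser: 0.023447 + 0.0362797 = 0.0597267
So the posterior for Urn II is 0.0362797 / 0.0597267 ≈ 0.6074.

0.6074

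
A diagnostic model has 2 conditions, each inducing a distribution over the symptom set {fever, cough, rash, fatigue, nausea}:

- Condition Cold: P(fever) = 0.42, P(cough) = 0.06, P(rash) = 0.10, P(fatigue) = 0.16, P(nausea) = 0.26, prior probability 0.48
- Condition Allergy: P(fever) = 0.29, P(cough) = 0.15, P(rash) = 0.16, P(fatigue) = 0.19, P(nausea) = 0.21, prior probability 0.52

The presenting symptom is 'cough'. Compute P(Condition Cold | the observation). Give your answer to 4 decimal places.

0.2697

The responsibility of component k is π_k f_k(x) divided by Σ_j π_j f_j(x).
Component likelihoods at x = 'cough':
  f_Cold = 0.06
  f_Allergy = 0.15
Weight by the priors:
  π_Cold·f_Cold = 0.48 × 0.06 = 0.0288
  π_Allergy·f_Allergy = 0.52 × 0.15 = 0.078
Normaliser: 0.0288 + 0.078 = 0.1068
So the posterior for Condition Cold is 0.0288 / 0.1068 ≈ 0.2697.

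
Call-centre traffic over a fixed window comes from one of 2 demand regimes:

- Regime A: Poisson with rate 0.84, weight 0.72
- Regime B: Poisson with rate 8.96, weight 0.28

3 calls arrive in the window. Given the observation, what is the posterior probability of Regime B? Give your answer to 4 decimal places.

0.1231

By Bayes' theorem, P(k | x) = P(Z=k) f_k(x) / Σ_j P(Z=j) f_j(x).
Component likelihoods at x = 3 calls:
  f_A = e^(−0.84)·0.84^3/3! = 0.0426461
  f_B = e^(−8.96)·8.96^3/3! = 0.0153991
Unnormalised posteriors:
  P(Z=A)·f_A = 0.72 × 0.0426461 = 0.0307052
  P(Z=B)·f_B = 0.28 × 0.0153991 = 0.00431174
Sum: 0.0307052 + 0.00431174 = 0.0350169
P(Regime B | data) ≈ 0.1231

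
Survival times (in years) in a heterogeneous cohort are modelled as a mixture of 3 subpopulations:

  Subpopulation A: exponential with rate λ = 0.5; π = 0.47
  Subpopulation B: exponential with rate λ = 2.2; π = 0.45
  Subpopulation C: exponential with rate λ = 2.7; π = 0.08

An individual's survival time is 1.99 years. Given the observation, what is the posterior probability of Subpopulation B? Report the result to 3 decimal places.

The responsibility of component k is w_k f_k(x) divided by Σ_j w_j f_j(x).
Evaluate each component's likelihood at the observed value:
  p_A = 0.5·e^(−0.5·1.99) = 0.5·e^(−0.9950) = 0.184862
  p_B = 2.2·e^(−2.2·1.99) = 2.2·e^(−4.3780) = 0.027611
  p_C = 2.7·e^(−2.7·1.99) = 2.7·e^(−5.3730) = 0.0125285
Weight by the priors:
  w_A·p_A = 0.47 × 0.184862 = 0.086885
  w_B·p_B = 0.45 × 0.027611 = 0.0124249
  w_C·p_C = 0.08 × 0.0125285 = 0.00100228
Normaliser: 0.086885 + 0.0124249 + 0.00100228 = 0.100312
P(Subpopulation B | x) ≈ 0.124

0.124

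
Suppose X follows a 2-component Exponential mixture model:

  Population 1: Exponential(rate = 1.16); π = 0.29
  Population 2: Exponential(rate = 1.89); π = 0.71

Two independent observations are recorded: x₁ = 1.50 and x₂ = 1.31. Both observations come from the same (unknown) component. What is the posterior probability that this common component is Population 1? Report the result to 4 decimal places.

0.5448

Posterior ∝ prior × likelihood, so P(k | x) ∝ π_k f_k(x); normalise over all components.
Since both observations come from the same component, the likelihood for component k is f_k(x₁)·f_k(x₂).
  L_1 = [0.203604] × [0.253807] = 0.0516761
  L_2 = [0.110978] × [0.158925] = 0.0176372
Prior × likelihood for each component:
  π_1·L_1 = 0.29 × 0.0516761 = 0.0149861
  π_2·L_2 = 0.71 × 0.0176372 = 0.0125224
Sum: 0.0149861 + 0.0125224 = 0.0275085
P(Population 1 | data) = 0.0149861 / 0.0275085 ≈ 0.5448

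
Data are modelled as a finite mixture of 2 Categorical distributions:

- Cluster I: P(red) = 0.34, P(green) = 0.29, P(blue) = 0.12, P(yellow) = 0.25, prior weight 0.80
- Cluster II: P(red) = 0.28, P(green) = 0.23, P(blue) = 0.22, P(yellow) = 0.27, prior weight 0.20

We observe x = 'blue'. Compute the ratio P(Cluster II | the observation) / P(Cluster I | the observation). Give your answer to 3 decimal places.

0.458

Since P(k|x) ∝ P(Z=k) f_k(x), the posterior odds are P(Z=i) f_i(x) / (P(Z=j) f_j(x)).
Categorical probabilities:
  L_I = 0.12
  L_II = 0.22
Posterior odds = (P(Z=II)·L_II) / (P(Z=I)·L_I) = (0.20·0.22) / (0.80·0.12) = 0.044 / 0.096 ≈ 0.458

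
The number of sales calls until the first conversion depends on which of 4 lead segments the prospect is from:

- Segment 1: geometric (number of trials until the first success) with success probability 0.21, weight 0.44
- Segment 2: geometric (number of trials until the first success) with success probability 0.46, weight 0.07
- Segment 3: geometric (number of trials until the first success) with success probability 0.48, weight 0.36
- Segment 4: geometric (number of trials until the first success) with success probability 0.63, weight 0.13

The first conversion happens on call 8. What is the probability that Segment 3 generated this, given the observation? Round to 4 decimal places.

0.0887

The responsibility of component k is w_k f_k(x) divided by Σ_j w_j f_j(x).
Component likelihoods at x = 8:
  f_1 = 0.0403282
  f_2 = 0.00615906
  f_3 = 0.00493474
  f_4 = 0.000598071
Multiply by the mixture weights:
  w_1·f_1 = 0.44 × 0.0403282 = 0.0177444
  w_2·f_2 = 0.07 × 0.00615906 = 0.000431134
  w_3·f_3 = 0.36 × 0.00493474 = 0.00177651
  w_4·f_4 = 0.13 × 0.000598071 = 7.77492e-05
Denominator: 0.0177444 + 0.000431134 + 0.00177651 + 7.77492e-05 = 0.0200298
So the posterior for Segment 3 is 0.00177651 / 0.0200298 ≈ 0.0887.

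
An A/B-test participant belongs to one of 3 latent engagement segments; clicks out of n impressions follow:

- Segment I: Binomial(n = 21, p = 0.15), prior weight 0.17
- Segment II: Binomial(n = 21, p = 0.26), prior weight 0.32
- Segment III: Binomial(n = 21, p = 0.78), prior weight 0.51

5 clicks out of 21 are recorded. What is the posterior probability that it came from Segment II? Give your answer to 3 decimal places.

P(component k | x) = π_k·f_k(x) / marginal(x), where marginal(x) = Σ_j π_j·f_j(x).
Evaluate each component's likelihood at the observed value:
  L_I = C(21,5)·0.15^5·0.85^16 = 20349·7.59375e-05·0.0742511 = 0.114737
  L_II = C(21,5)·0.26^5·0.74^16 = 20349·0.00118814·0.00808551 = 0.195487
  L_III = C(21,5)·0.78^5·0.22^16 = 20349·0.288717·3.01136e-11 = 1.76921e-07
Weight by the priors:
  π_I·L_I = 0.17 × 0.114737 = 0.0195052
  π_II·L_II = 0.32 × 0.195487 = 0.0625558
  π_III·L_III = 0.51 × 1.76921e-07 = 9.02296e-08
Marginal: 0.0195052 + 0.0625558 + 9.02296e-08 = 0.0820611
So the posterior for Segment II is 0.0625558 / 0.0820611 ≈ 0.762.

0.762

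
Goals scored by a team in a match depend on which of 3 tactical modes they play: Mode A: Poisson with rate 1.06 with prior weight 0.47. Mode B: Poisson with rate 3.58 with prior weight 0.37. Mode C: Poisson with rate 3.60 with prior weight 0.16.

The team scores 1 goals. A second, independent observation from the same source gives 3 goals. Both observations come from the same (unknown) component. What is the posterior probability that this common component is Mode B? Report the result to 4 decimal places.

0.3410

Posterior ∝ prior × likelihood, so P(k | x) ∝ w_k f_k(x); normalise over all components.
Since both observations come from the same component, the likelihood for component k is f_k(x₁)·f_k(x₂).
  L_A = [0.367243] × [0.0687724] = 0.0252562
  L_B = [0.099795] × [0.213169] = 0.0212732
  L_C = [0.0983654] × [0.212469] = 0.0208996
Prior × likelihood for each component:
  w_A·L_A = 0.47 × 0.0252562 = 0.0118704
  w_B·L_B = 0.37 × 0.0212732 = 0.00787108
  w_C·L_C = 0.16 × 0.0208996 = 0.00334394
Denominator: 0.0118704 + 0.00787108 + 0.00334394 = 0.0230854
P(Mode B | x₁, x₂) ≈ 0.3410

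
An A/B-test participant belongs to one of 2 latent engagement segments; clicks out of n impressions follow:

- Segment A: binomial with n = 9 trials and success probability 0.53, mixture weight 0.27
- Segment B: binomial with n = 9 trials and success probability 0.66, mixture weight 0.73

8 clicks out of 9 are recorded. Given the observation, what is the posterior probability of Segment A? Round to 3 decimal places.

P(component k | x) = w_k·f_k(x) / marginal(x), where marginal(x) = Σ_j w_j·f_j(x).
Evaluate each component's likelihood at the observed value:
  f_A = C(9,8)·0.53^8·0.47^1 = 9·0.00622597·0.47 = 0.0263358
  f_B = C(9,8)·0.66^8·0.34^1 = 9·0.0360041·0.34 = 0.110172
Weight by the priors:
  w_A·f_A = 0.27 × 0.0263358 = 0.00711068
  w_B·f_B = 0.73 × 0.110172 = 0.0804259
Sum: 0.00711068 + 0.0804259 = 0.0875365
P(Segment A | x) = 0.00711068 / 0.0875365 ≈ 0.081

0.081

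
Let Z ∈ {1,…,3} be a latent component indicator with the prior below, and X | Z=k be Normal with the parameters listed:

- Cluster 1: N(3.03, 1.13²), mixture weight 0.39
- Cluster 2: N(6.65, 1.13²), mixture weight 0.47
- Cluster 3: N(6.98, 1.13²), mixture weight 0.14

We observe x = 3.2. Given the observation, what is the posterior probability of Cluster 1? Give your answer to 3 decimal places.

0.987

P(component k | x) = P(Z=k)·f_k(x) / marginal(x), where marginal(x) = Σ_j P(Z=j)·f_j(x).
Normal densities:
  f_1 = 0.349074
  f_2 = 0.00333975
  f_3 = 0.00131212
Multiply by the mixture weights:
  P(Z=1)·f_1 = 0.39 × 0.349074 = 0.136139
  P(Z=2)·f_2 = 0.47 × 0.00333975 = 0.00156968
  P(Z=3)·f_3 = 0.14 × 0.00131212 = 0.000183697
Evidence: 0.136139 + 0.00156968 + 0.000183697 = 0.137892
P(Cluster 1 | data) ≈ 0.987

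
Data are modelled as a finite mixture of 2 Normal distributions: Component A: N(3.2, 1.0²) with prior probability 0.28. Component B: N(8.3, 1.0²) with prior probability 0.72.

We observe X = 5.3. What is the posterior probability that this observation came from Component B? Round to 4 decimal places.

0.2058

By Bayes' theorem, P(k | x) = P(Z=k) f_k(x) / Σ_j P(Z=j) f_j(x).
Evaluate each component's likelihood at the observed value:
  L_A = 0.0439836
  L_B = 0.00443185
Weight by the priors:
  P(Z=A)·L_A = 0.28 × 0.0439836 = 0.0123154
  P(Z=B)·L_B = 0.72 × 0.00443185 = 0.00319093
Evidence: 0.0123154 + 0.00319093 = 0.0155063
Responsibility of Component B: 0.00319093 / 0.0155063 ≈ 0.2058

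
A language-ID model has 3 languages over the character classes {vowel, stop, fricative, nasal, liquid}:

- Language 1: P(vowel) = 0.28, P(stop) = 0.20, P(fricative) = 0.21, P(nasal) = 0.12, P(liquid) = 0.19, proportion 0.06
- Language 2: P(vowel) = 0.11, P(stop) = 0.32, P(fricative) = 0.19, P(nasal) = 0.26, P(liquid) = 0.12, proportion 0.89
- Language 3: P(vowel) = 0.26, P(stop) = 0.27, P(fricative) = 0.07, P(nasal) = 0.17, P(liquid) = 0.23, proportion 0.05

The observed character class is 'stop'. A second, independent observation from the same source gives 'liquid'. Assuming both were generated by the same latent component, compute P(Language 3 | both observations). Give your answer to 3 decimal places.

0.078

By Bayes' theorem, P(k | x) = w_k f_k(x) / Σ_j w_j f_j(x).
Since both observations come from the same component, the likelihood for component k is f_k(x₁)·f_k(x₂).
  L_1 = [P(stop | comp) = 0.20] × [0.19] = 0.038
  L_2 = [P(stop | comp) = 0.32] × [0.12] = 0.0384
  L_3 = [P(stop | comp) = 0.27] × [0.23] = 0.0621
Unnormalised posteriors:
  w_1·L_1 = 0.06 × 0.038 = 0.00228
  w_2·L_2 = 0.89 × 0.0384 = 0.034176
  w_3·L_3 = 0.05 × 0.0621 = 0.003105
Denominator: 0.00228 + 0.034176 + 0.003105 = 0.039561
So the posterior for Language 3 is 0.003105 / 0.039561 ≈ 0.078.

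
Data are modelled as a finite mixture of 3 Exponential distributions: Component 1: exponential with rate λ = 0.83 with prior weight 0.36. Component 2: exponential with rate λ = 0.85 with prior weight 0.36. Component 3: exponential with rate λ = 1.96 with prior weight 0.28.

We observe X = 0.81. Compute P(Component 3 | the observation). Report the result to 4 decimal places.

0.2681

By Bayes' theorem, P(k | x) = π_k f_k(x) / Σ_j π_j f_j(x).
Evaluate each component's likelihood at the observed value:
  L_1 = 0.423742
  L_2 = 0.42698
  L_3 = 0.400655
Multiply by the mixture weights:
  π_1·L_1 = 0.36 × 0.423742 = 0.152547
  π_2·L_2 = 0.36 × 0.42698 = 0.153713
  π_3·L_3 = 0.28 × 0.400655 = 0.112183
Normaliser: 0.152547 + 0.153713 + 0.112183 = 0.418443
So the posterior for Component 3 is 0.112183 / 0.418443 ≈ 0.2681.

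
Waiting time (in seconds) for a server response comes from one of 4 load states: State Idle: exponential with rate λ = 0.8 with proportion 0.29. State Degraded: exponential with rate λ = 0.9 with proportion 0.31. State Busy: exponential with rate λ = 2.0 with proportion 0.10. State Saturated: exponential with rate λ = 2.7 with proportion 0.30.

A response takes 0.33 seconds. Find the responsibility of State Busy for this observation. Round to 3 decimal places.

Posterior ∝ prior × likelihood, so P(k | x) ∝ π_k f_k(x); normalise over all components.
Component likelihoods at x = 0.33 seconds:
  p_Idle = 0.8·e^(−0.8·0.33) = 0.8·e^(−0.2640) = 0.614379
  p_Degraded = 0.9·e^(−0.9·0.33) = 0.9·e^(−0.2970) = 0.66874
  p_Busy = 2.0·e^(−2.0·0.33) = 2.0·e^(−0.6600) = 1.0337
  p_Saturated = 2.7·e^(−2.7·0.33) = 2.7·e^(−0.8910) = 1.10766
Unnormalised posteriors:
  π_Idle·p_Idle = 0.29 × 0.614379 = 0.17817
  π_Degraded·p_Degraded = 0.31 × 0.66874 = 0.207309
  π_Busy·p_Busy = 0.10 × 1.0337 = 0.10337
  π_Saturated·p_Saturated = 0.30 × 1.10766 = 0.332299
Evidence: 0.17817 + 0.207309 + 0.10337 + 0.332299 = 0.821148
So the posterior for State Busy is 0.10337 / 0.821148 ≈ 0.126.

0.126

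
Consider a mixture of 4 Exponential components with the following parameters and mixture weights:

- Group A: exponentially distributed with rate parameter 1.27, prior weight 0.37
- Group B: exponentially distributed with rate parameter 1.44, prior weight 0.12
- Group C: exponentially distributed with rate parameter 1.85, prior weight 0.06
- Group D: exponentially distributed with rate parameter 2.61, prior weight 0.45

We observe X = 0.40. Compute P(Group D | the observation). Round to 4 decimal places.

Posterior ∝ prior × likelihood, so P(k | x) ∝ π_k f_k(x); normalise over all components.
Evaluate each component's likelihood at the observed value:
  f_A = 1.27·e^(−1.27·0.40) = 1.27·e^(−0.5080) = 0.764156
  f_B = 1.44·e^(−1.44·0.40) = 1.44·e^(−0.5760) = 0.809485
  f_C = 1.85·e^(−1.85·0.40) = 1.85·e^(−0.7400) = 0.882661
  f_D = 2.61·e^(−2.61·0.40) = 2.61·e^(−1.0440) = 0.918834
Prior × likelihood for each component:
  π_A·f_A = 0.37 × 0.764156 = 0.282738
  π_B·f_B = 0.12 × 0.809485 = 0.0971382
  π_C·f_C = 0.06 × 0.882661 = 0.0529596
  π_D·f_D = 0.45 × 0.918834 = 0.413475
Evidence: 0.282738 + 0.0971382 + 0.0529596 + 0.413475 = 0.846311
P(Group D | 0.40) ≈ 0.4886

0.4886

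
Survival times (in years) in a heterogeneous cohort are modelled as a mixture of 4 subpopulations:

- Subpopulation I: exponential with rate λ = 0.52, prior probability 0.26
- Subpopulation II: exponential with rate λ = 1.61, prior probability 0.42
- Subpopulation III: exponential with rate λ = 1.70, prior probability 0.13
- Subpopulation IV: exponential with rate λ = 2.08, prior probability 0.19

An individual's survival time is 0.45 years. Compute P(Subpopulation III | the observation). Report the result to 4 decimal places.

0.1485

By Bayes' theorem, P(k | x) = w_k f_k(x) / Σ_j w_j f_j(x).
Evaluate each component's likelihood at the observed value:
  L_I = 0.411508
  L_II = 0.780153
  L_III = 0.791068
  L_IV = 0.815762
Multiply by the mixture weights:
  w_I·L_I = 0.26 × 0.411508 = 0.106992
  w_II·L_II = 0.42 × 0.780153 = 0.327664
  w_III·L_III = 0.13 × 0.791068 = 0.102839
  w_IV·L_IV = 0.19 × 0.815762 = 0.154995
Evidence: 0.106992 + 0.327664 + 0.102839 + 0.154995 = 0.69249
Responsibility of Subpopulation III: 0.102839 / 0.69249 ≈ 0.1485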